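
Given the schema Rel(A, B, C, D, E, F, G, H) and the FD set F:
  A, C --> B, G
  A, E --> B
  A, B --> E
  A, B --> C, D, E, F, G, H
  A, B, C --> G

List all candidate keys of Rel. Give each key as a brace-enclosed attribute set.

{A, B}, {A, C}, {A, E}

Attributes never on any right-hand side: {A} — every candidate key must contain it.
{A, B} is a candidate key since {A, B}⁺ = {A, B, C, D, E, F, G, H} covers every attribute.
{A, C} is a candidate key since {A, C}⁺ = {A, B, C, D, E, F, G, H} covers every attribute.
{A, E} is a candidate key since {A, E}⁺ = {A, B, C, D, E, F, G, H} covers every attribute.
No proper subset of any of these is a key, and no other minimal superkey exists.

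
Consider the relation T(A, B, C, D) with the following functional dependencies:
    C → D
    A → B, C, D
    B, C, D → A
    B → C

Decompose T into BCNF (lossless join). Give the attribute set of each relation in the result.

Candidate keys of the original relation: {A}, {B}.
{A, B, C, D}: {C} determines {C, D} here but is not a superkey — split on C → D, giving {C, D} and {A, B, C}.
{C, D} is in BCNF.
{A, B, C} is in BCNF.

{A, B, C}; {C, D}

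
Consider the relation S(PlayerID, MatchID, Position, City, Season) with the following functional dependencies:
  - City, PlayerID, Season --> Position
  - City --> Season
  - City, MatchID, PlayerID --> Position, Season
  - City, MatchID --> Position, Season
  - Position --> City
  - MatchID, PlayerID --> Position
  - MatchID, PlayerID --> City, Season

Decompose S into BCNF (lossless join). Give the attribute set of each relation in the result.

{City, MatchID, PlayerID}; {City, Position}; {City, Season}; {PlayerID, Position}

Candidate key of the original relation: {MatchID, PlayerID}.
In {City, MatchID, PlayerID, Position, Season}, {City, PlayerID, Season} is not a superkey ({City, PlayerID, Season}⁺ restricted to this set is {City, PlayerID, Position, Season}), so split on City, PlayerID, Season --> Position into {City, PlayerID, Position, Season} and {City, MatchID, PlayerID, Season}.
In {City, PlayerID, Position, Season}, {City} is not a superkey ({City}⁺ restricted to this set is {City, Season}), so split on City --> Season into {City, Season} and {City, PlayerID, Position}.
{City, Season} has no BCNF violation.
In {City, PlayerID, Position}, {Position} is not a superkey ({Position}⁺ restricted to this set is {City, Position}), so split on Position --> City into {City, Position} and {PlayerID, Position}.
{City, Position} has no BCNF violation.
{PlayerID, Position} has no BCNF violation.
In {City, MatchID, PlayerID, Season}, {City} is not a superkey ({City}⁺ restricted to this set is {City, Season}), so split on City --> Season into {City, Season} and {City, MatchID, PlayerID}.
{City, Season} has no BCNF violation.
{City, MatchID, PlayerID} has no BCNF violation.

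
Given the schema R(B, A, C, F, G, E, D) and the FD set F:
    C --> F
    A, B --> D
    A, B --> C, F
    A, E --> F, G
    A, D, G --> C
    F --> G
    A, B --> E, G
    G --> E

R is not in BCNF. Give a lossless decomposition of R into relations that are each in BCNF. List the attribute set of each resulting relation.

Candidate key of the original relation: {A, B}.
Within {A, B, C, D, E, F, G}: {C}⁺ ∩ {A, B, C, D, E, F, G} = {C, E, F, G}, not the whole set, so C --> E, F, G violates BCNF; decompose into {C, E, F, G} and {A, B, C, D}.
Within {C, E, F, G}: {F}⁺ ∩ {C, E, F, G} = {E, F, G}, not the whole set, so F --> E, G violates BCNF; decompose into {E, F, G} and {C, F}.
Within {E, F, G}: {G}⁺ ∩ {E, F, G} = {E, G}, not the whole set, so G --> E violates BCNF; decompose into {E, G} and {F, G}.
{E, G} has no BCNF violation.
{F, G} has no BCNF violation.
{C, F} has no BCNF violation.
{A, B, C, D} has no BCNF violation.

{A, B, C, D}; {C, F}; {E, G}; {F, G}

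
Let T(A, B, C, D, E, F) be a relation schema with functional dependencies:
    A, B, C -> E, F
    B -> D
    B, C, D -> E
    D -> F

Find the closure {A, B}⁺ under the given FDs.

Start with {A, B}.
B -> D applies; add {D} → now {A, B, D}.
D -> F applies; add {F} → now {A, B, D, F}.
No further FD applies.

{A, B, D, F}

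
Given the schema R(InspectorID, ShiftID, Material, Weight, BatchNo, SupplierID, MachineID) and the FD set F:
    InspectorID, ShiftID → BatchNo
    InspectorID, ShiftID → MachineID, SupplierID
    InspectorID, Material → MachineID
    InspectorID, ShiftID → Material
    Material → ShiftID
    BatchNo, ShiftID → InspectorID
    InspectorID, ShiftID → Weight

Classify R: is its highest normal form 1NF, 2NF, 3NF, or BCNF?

3NF

Candidate keys: {BatchNo, Material}, {BatchNo, ShiftID}, {InspectorID, Material}, {InspectorID, ShiftID}. Prime attributes: {BatchNo, InspectorID, Material, ShiftID}.
For Material → ShiftID we have {Material}⁺ = {Material, ShiftID}; {Material} is not a superkey, so BCNF fails.
Since {ShiftID} ⊆ prime attributes and every other non-superkey FD also has a prime right side, the schema is in 3NF.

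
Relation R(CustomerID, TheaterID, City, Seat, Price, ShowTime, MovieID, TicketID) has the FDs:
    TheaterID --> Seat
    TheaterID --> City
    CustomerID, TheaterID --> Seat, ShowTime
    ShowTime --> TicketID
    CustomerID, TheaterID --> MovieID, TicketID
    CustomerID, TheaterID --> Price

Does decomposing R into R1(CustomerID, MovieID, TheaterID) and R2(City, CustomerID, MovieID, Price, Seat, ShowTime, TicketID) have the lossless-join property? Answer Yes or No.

No

R1 ∩ R2 = {CustomerID, MovieID}; its closure under F is {CustomerID, MovieID}.
R1 ⊄ {CustomerID, MovieID} and R2 ⊄ {CustomerID, MovieID}, so the split is lossy.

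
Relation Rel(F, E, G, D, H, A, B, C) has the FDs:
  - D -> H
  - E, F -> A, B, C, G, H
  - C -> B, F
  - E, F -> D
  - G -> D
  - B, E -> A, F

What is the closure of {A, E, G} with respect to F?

{A, D, E, G, H}

Start with {A, E, G}.
G -> D applies; add {D} → now {A, D, E, G}.
D -> H applies; add {H} → now {A, D, E, G, H}.
No further FD applies.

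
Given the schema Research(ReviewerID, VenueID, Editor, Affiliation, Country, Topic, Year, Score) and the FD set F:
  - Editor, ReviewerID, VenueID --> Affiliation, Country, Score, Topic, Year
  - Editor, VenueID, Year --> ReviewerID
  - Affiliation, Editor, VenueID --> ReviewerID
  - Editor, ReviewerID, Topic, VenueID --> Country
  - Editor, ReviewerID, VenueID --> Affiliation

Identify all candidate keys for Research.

{Affiliation, Editor, VenueID}, {Editor, ReviewerID, VenueID}, {Editor, VenueID, Year}

No FD produces {Editor, VenueID}, so they must be in every candidate key.
{Affiliation, Editor, VenueID}⁺ = {Affiliation, Country, Editor, ReviewerID, Score, Topic, VenueID, Year} — all of the relation — so {Affiliation, Editor, VenueID} is a candidate key.
{Editor, ReviewerID, VenueID}⁺ = {Affiliation, Country, Editor, ReviewerID, Score, Topic, VenueID, Year} — all of the relation — so {Editor, ReviewerID, VenueID} is a candidate key.
{Editor, VenueID, Year}⁺ = {Affiliation, Country, Editor, ReviewerID, Score, Topic, VenueID, Year} — all of the relation — so {Editor, VenueID, Year} is a candidate key.
These are minimal and exhaustive — every other superkey contains one of them.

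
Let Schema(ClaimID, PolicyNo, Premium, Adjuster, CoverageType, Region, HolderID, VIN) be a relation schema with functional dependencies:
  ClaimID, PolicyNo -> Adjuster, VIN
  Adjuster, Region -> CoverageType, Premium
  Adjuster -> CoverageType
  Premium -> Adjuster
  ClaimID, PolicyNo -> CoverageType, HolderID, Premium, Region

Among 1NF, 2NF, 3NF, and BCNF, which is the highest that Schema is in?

Candidate key: {ClaimID, PolicyNo}. Prime attributes: {ClaimID, PolicyNo}.
For Adjuster, Region -> CoverageType, Premium we have {Adjuster, Region}⁺ = {Adjuster, CoverageType, Premium, Region}; {Adjuster, Region} is not a superkey, so BCNF fails.
Adjuster, Region -> CoverageType, Premium determines the non-prime attributes {CoverageType, Premium} from a non-superkey — 3NF is violated.
No non-prime attribute depends on a proper subset of any candidate key, so 2NF holds.

2NF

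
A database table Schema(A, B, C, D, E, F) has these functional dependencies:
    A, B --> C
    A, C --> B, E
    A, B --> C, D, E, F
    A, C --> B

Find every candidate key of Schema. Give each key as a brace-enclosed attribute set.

{A, B}, {A, C}

Attributes never on any right-hand side: {A} — every candidate key must contain it.
{A, B} is a candidate key since {A, B}⁺ = {A, B, C, D, E, F} covers every attribute.
{A, C} is a candidate key since {A, C}⁺ = {A, B, C, D, E, F} covers every attribute.
No proper subset of any of these is a key, and no other minimal superkey exists.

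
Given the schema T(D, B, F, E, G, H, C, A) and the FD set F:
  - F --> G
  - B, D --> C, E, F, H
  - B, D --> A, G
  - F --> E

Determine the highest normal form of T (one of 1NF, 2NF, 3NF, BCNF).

Candidate key: {B, D}. Prime attributes: {B, D}.
F --> G breaks BCNF: {F}⁺ = {E, F, G}, so {F} is not a superkey.
F --> G has non-prime {G} on the right and a non-superkey on the left, so 3NF fails.
Checking every proper subset of each key, none determines a non-prime attribute — 2NF is satisfied.

2NF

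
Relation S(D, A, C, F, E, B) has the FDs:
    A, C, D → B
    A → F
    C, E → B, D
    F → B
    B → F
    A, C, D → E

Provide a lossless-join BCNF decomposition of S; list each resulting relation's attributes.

Candidate keys of the original relation: {A, C, D}, {A, C, E}.
{A, B, C, D, E, F}: {A} determines {A, B, F} here but is not a superkey — split on A → B, F, giving {A, B, F} and {A, C, D, E}.
{A, B, F}: {F} determines {B, F} here but is not a superkey — split on F → B, giving {B, F} and {A, F}.
{B, F} has no BCNF violation.
{A, F} has no BCNF violation.
{A, C, D, E}: {C, E} determines {C, D, E} here but is not a superkey — split on C, E → D, giving {C, D, E} and {A, C, E}.
{C, D, E} has no BCNF violation.
{A, C, E} has no BCNF violation.

{A, C, E}; {A, F}; {B, F}; {C, D, E}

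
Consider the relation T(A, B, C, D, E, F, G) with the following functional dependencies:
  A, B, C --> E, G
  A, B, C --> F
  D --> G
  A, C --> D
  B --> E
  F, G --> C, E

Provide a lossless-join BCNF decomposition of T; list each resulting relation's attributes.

Candidate keys of the original relation: {A, B, C}, {A, B, D, F}, {A, B, F, G}.
In {A, B, C, D, E, F, G}, {D} is not a superkey ({D}⁺ restricted to this set is {D, G}), so split on D --> G into {D, G} and {A, B, C, D, E, F}.
{D, G} is in BCNF.
In {A, B, C, D, E, F}, {A, C} is not a superkey ({A, C}⁺ restricted to this set is {A, C, D}), so split on A, C --> D into {A, C, D} and {A, B, C, E, F}.
{A, C, D} is in BCNF.
In {A, B, C, E, F}, {B} is not a superkey ({B}⁺ restricted to this set is {B, E}), so split on B --> E into {B, E} and {A, B, C, F}.
{B, E} is in BCNF.
{A, B, C, F} is in BCNF.

{A, B, C, F}; {A, C, D}; {B, E}; {D, G}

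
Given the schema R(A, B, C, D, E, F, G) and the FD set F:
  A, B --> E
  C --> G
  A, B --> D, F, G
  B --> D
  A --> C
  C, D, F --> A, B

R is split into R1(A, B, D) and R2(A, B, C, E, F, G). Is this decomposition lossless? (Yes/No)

Yes

R1 ∩ R2 = {A, B}; its closure under F is {A, B, C, D, E, F, G}.
R1 is contained in that closure, so R1 ∩ R2 --> R1 holds and the join is lossless.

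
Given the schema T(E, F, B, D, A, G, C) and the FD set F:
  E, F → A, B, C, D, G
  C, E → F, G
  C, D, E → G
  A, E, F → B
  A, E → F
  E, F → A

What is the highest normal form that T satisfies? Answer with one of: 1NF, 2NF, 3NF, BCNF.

BCNF

Candidate keys: {A, E}, {C, E}, {E, F}. Prime attributes: {A, C, E, F}.
Each dependency's left side is a superkey — BCNF holds.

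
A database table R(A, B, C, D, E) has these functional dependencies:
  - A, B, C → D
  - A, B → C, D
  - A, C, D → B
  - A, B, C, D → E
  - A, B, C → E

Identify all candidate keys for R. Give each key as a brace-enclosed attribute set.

{A, B}, {A, C, D}

No FD produces {A}, so it must be in every candidate key.
{A, B} is a candidate key since {A, B}⁺ = {A, B, C, D, E} covers every attribute.
{A, C, D} is a candidate key since {A, C, D}⁺ = {A, B, C, D, E} covers every attribute.
Any other superkey properly contains one of these, so there are no further candidate keys.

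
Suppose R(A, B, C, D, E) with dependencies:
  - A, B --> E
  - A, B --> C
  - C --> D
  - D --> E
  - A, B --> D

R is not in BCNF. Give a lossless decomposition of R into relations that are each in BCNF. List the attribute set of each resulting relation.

{A, B, C}; {C, D}; {D, E}

Candidate key of the original relation: {A, B}.
In {A, B, C, D, E}, {C} is not a superkey ({C}⁺ restricted to this set is {C, D, E}), so split on C --> D, E into {C, D, E} and {A, B, C}.
In {C, D, E}, {D} is not a superkey ({D}⁺ restricted to this set is {D, E}), so split on D --> E into {D, E} and {C, D}.
{D, E}: every determinant is a superkey — BCNF.
{C, D}: every determinant is a superkey — BCNF.
{A, B, C}: every determinant is a superkey — BCNF.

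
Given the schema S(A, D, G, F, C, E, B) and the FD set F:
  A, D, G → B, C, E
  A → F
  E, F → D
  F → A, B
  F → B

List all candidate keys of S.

Attributes never on any right-hand side: {G} — every candidate key must contain it.
{A, D, G} is a candidate key since {A, D, G}⁺ = {A, B, C, D, E, F, G} covers every attribute.
{A, E, G} is a candidate key since {A, E, G}⁺ = {A, B, C, D, E, F, G} covers every attribute.
{D, F, G} is a candidate key since {D, F, G}⁺ = {A, B, C, D, E, F, G} covers every attribute.
{E, F, G} is a candidate key since {E, F, G}⁺ = {A, B, C, D, E, F, G} covers every attribute.
Any other superkey properly contains one of these, so there are no further candidate keys.

{A, D, G}, {A, E, G}, {D, F, G}, {E, F, G}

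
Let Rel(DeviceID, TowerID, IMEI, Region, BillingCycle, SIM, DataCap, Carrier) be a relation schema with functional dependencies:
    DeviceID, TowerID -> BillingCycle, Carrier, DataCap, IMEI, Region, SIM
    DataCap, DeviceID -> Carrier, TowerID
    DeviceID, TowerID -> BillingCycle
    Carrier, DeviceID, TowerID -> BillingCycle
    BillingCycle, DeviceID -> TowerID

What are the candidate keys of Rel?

{BillingCycle, DeviceID}, {DataCap, DeviceID}, {DeviceID, TowerID}

No FD produces {DeviceID}, so it must be in every candidate key.
{BillingCycle, DeviceID}⁺ = {BillingCycle, Carrier, DataCap, DeviceID, IMEI, Region, SIM, TowerID} — all of the relation — so {BillingCycle, DeviceID} is a candidate key.
{DataCap, DeviceID}⁺ = {BillingCycle, Carrier, DataCap, DeviceID, IMEI, Region, SIM, TowerID} — all of the relation — so {DataCap, DeviceID} is a candidate key.
{DeviceID, TowerID}⁺ = {BillingCycle, Carrier, DataCap, DeviceID, IMEI, Region, SIM, TowerID} — all of the relation — so {DeviceID, TowerID} is a candidate key.
These are minimal and exhaustive — every other superkey contains one of them.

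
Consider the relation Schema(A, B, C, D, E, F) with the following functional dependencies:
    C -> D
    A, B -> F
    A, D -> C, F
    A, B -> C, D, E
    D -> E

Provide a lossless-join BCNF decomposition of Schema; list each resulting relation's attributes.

{A, B, C}; {A, C, F}; {C, D}; {D, E}

Candidate key of the original relation: {A, B}.
In {A, B, C, D, E, F}, {C} is not a superkey ({C}⁺ restricted to this set is {C, D, E}), so split on C -> D, E into {C, D, E} and {A, B, C, F}.
In {C, D, E}, {D} is not a superkey ({D}⁺ restricted to this set is {D, E}), so split on D -> E into {D, E} and {C, D}.
{D, E}: every determinant is a superkey — BCNF.
{C, D}: every determinant is a superkey — BCNF.
In {A, B, C, F}, {A, C} is not a superkey ({A, C}⁺ restricted to this set is {A, C, F}), so split on A, C -> F into {A, C, F} and {A, B, C}.
{A, C, F}: every determinant is a superkey — BCNF.
{A, B, C}: every determinant is a superkey — BCNF.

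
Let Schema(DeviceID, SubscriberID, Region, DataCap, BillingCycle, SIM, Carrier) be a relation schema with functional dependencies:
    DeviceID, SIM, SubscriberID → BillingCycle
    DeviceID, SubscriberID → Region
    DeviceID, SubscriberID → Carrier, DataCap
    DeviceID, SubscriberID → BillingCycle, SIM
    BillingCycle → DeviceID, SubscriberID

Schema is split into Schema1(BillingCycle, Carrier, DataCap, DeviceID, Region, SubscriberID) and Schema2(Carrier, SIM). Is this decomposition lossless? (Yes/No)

No

Schema1 ∩ Schema2 = {Carrier}; its closure under F is {Carrier}.
Neither Schema1 nor Schema2 is contained in that closure, so the decomposition is lossy.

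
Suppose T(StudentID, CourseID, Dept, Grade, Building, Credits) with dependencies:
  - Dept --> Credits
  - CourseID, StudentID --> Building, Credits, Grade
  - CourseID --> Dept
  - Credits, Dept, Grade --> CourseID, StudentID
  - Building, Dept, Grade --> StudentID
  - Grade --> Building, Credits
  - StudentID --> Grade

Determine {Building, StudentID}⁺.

Start with {Building, StudentID}.
StudentID --> Grade applies; add {Grade} → now {Building, Grade, StudentID}.
Grade --> Building, Credits applies; add {Credits} → now {Building, Credits, Grade, StudentID}.
No further FD applies.

{Building, Credits, Grade, StudentID}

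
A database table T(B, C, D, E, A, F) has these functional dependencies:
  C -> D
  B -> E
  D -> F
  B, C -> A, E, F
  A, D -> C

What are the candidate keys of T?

Attributes never on any right-hand side: {B} — every candidate key must contain it.
{B, C}⁺ = {A, B, C, D, E, F}, which is every attribute, so {B, C} is a candidate key.
{A, B, D}⁺ = {A, B, C, D, E, F}, which is every attribute, so {A, B, D} is a candidate key.
Any other superkey properly contains one of these, so there are no further candidate keys.

{A, B, D}, {B, C}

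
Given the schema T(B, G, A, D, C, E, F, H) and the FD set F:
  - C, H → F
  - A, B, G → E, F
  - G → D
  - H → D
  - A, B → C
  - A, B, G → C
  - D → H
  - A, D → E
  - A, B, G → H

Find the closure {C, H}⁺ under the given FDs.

Start with {C, H}.
C, H → F applies; add {F} → now {C, F, H}.
H → D applies; add {D} → now {C, D, F, H}.
No further FD applies.

{C, D, F, H}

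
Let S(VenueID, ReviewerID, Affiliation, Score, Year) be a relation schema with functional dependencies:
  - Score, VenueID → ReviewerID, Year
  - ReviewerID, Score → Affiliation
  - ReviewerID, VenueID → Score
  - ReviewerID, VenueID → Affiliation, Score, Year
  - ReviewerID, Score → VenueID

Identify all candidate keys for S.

{ReviewerID, Score} is a candidate key since {ReviewerID, Score}⁺ = {Affiliation, ReviewerID, Score, VenueID, Year} covers every attribute.
{ReviewerID, VenueID} is a candidate key since {ReviewerID, VenueID}⁺ = {Affiliation, ReviewerID, Score, VenueID, Year} covers every attribute.
{Score, VenueID} is a candidate key since {Score, VenueID}⁺ = {Affiliation, ReviewerID, Score, VenueID, Year} covers every attribute.
No proper subset of any of these is a key, and no other minimal superkey exists.

{ReviewerID, Score}, {ReviewerID, VenueID}, {Score, VenueID}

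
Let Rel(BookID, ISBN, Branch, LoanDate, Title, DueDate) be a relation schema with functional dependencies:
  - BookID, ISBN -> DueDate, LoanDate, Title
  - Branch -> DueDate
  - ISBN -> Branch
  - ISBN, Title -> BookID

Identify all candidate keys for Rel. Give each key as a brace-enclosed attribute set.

{BookID, ISBN}, {ISBN, Title}

No FD produces {ISBN}, so it must be in every candidate key.
{BookID, ISBN}⁺ = {BookID, Branch, DueDate, ISBN, LoanDate, Title}, which is every attribute, so {BookID, ISBN} is a candidate key.
{ISBN, Title}⁺ = {BookID, Branch, DueDate, ISBN, LoanDate, Title}, which is every attribute, so {ISBN, Title} is a candidate key.
No proper subset of any of these is a key, and no other minimal superkey exists.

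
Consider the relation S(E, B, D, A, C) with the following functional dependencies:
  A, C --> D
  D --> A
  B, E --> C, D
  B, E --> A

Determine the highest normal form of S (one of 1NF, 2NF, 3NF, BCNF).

2NF

Candidate key: {B, E}. Prime attributes: {B, E}.
For A, C --> D we have {A, C}⁺ = {A, C, D}; {A, C} is not a superkey, so BCNF fails.
A, C --> D determines the non-prime attribute {D} from a non-superkey — 3NF is violated.
No proper subset of a key has a non-prime attribute in its closure, so there is no partial dependency; 2NF holds.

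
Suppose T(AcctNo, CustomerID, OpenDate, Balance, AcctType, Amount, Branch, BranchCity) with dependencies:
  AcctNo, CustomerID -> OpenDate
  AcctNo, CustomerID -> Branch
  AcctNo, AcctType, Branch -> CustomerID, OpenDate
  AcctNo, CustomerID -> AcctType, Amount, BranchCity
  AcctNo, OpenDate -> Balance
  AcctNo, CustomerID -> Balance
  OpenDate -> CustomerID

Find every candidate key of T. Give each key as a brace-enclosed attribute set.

{AcctNo} never appears on the right of any FD, so every key must include it.
{AcctNo, CustomerID} is a candidate key since {AcctNo, CustomerID}⁺ = {AcctNo, AcctType, Amount, Balance, Branch, BranchCity, CustomerID, OpenDate} covers every attribute.
{AcctNo, OpenDate} is a candidate key since {AcctNo, OpenDate}⁺ = {AcctNo, AcctType, Amount, Balance, Branch, BranchCity, CustomerID, OpenDate} covers every attribute.
{AcctNo, AcctType, Branch} is a candidate key since {AcctNo, AcctType, Branch}⁺ = {AcctNo, AcctType, Amount, Balance, Branch, BranchCity, CustomerID, OpenDate} covers every attribute.
No proper subset of any of these is a key, and no other minimal superkey exists.

{AcctNo, AcctType, Branch}, {AcctNo, CustomerID}, {AcctNo, OpenDate}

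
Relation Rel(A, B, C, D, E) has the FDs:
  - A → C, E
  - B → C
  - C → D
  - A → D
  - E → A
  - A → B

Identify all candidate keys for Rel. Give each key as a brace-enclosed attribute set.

{A}⁺ = {A, B, C, D, E} — all of the relation — so {A} is a candidate key.
{E}⁺ = {A, B, C, D, E} — all of the relation — so {E} is a candidate key.
Any other superkey properly contains one of these, so there are no further candidate keys.

{A}, {E}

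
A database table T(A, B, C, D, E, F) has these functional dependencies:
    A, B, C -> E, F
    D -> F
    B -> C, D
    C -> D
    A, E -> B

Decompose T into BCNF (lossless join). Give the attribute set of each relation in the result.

{A, B, E}; {B, C}; {C, D}; {D, F}

Candidate keys of the original relation: {A, B}, {A, E}.
{A, B, C, D, E, F}: {D} determines {D, F} here but is not a superkey — split on D -> F, giving {D, F} and {A, B, C, D, E}.
{D, F} has no BCNF violation.
{A, B, C, D, E}: {B} determines {B, C, D} here but is not a superkey — split on B -> C, D, giving {B, C, D} and {A, B, E}.
{B, C, D}: {C} determines {C, D} here but is not a superkey — split on C -> D, giving {C, D} and {B, C}.
{C, D} has no BCNF violation.
{B, C} has no BCNF violation.
{A, B, E} has no BCNF violation.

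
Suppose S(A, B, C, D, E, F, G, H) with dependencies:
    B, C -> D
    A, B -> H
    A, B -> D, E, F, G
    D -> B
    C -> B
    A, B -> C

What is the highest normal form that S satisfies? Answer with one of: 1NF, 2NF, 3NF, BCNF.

3NF

Candidate keys: {A, B}, {A, C}, {A, D}. Prime attributes: {A, B, C, D}.
B, C -> D breaks BCNF: {B, C}⁺ = {B, C, D}, so {B, C} is not a superkey.
Since {D} ⊆ prime attributes and every other non-superkey FD also has a prime right side, the schema is in 3NF.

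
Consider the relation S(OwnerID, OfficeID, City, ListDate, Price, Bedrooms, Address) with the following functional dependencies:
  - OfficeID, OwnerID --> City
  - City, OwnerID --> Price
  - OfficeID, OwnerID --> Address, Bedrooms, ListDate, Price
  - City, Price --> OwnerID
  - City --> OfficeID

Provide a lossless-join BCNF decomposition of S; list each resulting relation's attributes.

{Address, Bedrooms, City, ListDate, OwnerID, Price}; {City, OfficeID}

Candidate keys of the original relation: {City, OwnerID}, {City, Price}, {OfficeID, OwnerID}.
In {Address, Bedrooms, City, ListDate, OfficeID, OwnerID, Price}, {City} is not a superkey ({City}⁺ restricted to this set is {City, OfficeID}), so split on City --> OfficeID into {City, OfficeID} and {Address, Bedrooms, City, ListDate, OwnerID, Price}.
{City, OfficeID}: every determinant is a superkey — BCNF.
{Address, Bedrooms, City, ListDate, OwnerID, Price}: every determinant is a superkey — BCNF.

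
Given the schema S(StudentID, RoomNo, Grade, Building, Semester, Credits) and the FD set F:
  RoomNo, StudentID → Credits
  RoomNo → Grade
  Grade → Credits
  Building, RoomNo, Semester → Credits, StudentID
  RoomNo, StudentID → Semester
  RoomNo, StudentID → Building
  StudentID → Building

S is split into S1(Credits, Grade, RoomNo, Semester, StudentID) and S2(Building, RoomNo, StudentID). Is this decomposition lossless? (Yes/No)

Yes

Common attributes: {RoomNo, StudentID}; their closure is {Building, Credits, Grade, RoomNo, Semester, StudentID}.
S1 is contained in that closure, so S1 ∩ S2 → S1 holds and the join is lossless.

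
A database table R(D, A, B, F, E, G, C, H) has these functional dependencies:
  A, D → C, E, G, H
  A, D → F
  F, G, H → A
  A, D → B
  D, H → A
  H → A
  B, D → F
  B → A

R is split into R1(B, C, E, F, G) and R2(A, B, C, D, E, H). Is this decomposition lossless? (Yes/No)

No

R1 ∩ R2 = {B, C, E}; its closure under F is {A, B, C, E}.
Neither R1 nor R2 is contained in that closure, so the decomposition is lossy.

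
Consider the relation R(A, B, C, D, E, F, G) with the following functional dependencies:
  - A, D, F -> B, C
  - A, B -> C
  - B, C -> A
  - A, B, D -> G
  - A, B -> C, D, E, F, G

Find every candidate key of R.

{A, B} is a candidate key since {A, B}⁺ = {A, B, C, D, E, F, G} covers every attribute.
{B, C} is a candidate key since {B, C}⁺ = {A, B, C, D, E, F, G} covers every attribute.
{A, D, F} is a candidate key since {A, D, F}⁺ = {A, B, C, D, E, F, G} covers every attribute.
These are minimal and exhaustive — every other superkey contains one of them.

{A, B}, {A, D, F}, {B, C}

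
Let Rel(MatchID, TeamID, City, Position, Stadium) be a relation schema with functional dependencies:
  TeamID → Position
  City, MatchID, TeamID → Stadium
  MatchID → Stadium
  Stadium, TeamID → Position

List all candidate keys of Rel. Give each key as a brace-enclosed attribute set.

{City, MatchID, TeamID}

Attributes never on any right-hand side: {City, MatchID, TeamID} — every candidate key must contain all of them.
{City, MatchID, TeamID}⁺ = {City, MatchID, Position, Stadium, TeamID}, which is every attribute, so {City, MatchID, TeamID} is a candidate key.
Every other attribute set either contains this one or has a smaller closure.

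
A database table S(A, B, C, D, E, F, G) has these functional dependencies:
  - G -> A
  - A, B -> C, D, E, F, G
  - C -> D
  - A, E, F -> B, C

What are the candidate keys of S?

{A, B}, {A, E, F}, {B, G}, {E, F, G}

Closure of {A, B} is {A, B, C, D, E, F, G}, the whole schema; {A, B} is a candidate key.
Closure of {B, G} is {A, B, C, D, E, F, G}, the whole schema; {B, G} is a candidate key.
Closure of {A, E, F} is {A, B, C, D, E, F, G}, the whole schema; {A, E, F} is a candidate key.
Closure of {E, F, G} is {A, B, C, D, E, F, G}, the whole schema; {E, F, G} is a candidate key.
No proper subset of any of these is a key, and no other minimal superkey exists.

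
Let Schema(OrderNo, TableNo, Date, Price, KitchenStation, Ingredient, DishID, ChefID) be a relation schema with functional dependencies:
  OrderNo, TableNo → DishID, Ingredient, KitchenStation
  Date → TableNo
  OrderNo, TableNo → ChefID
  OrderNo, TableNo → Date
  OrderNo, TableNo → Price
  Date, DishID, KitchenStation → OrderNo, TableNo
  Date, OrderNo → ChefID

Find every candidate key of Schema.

Closure of {Date, OrderNo} is {ChefID, Date, DishID, Ingredient, KitchenStation, OrderNo, Price, TableNo}, the whole schema; {Date, OrderNo} is a candidate key.
Closure of {OrderNo, TableNo} is {ChefID, Date, DishID, Ingredient, KitchenStation, OrderNo, Price, TableNo}, the whole schema; {OrderNo, TableNo} is a candidate key.
Closure of {Date, DishID, KitchenStation} is {ChefID, Date, DishID, Ingredient, KitchenStation, OrderNo, Price, TableNo}, the whole schema; {Date, DishID, KitchenStation} is a candidate key.
Any other superkey properly contains one of these, so there are no further candidate keys.

{Date, DishID, KitchenStation}, {Date, OrderNo}, {OrderNo, TableNo}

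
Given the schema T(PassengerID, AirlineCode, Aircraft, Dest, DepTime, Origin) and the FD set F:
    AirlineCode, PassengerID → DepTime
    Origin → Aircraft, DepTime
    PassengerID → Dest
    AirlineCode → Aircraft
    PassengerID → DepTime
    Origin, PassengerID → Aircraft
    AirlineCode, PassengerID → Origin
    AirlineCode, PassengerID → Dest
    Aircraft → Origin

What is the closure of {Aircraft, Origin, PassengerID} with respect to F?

Start with {Aircraft, Origin, PassengerID}.
Origin → Aircraft, DepTime applies; add {DepTime} → now {Aircraft, DepTime, Origin, PassengerID}.
PassengerID → Dest applies; add {Dest} → now {Aircraft, DepTime, Dest, Origin, PassengerID}.
No further FD applies.

{Aircraft, DepTime, Dest, Origin, PassengerID}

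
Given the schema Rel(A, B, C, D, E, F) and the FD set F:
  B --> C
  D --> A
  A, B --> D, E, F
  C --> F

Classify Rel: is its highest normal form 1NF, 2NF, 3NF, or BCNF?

1NF

Candidate keys: {A, B}, {B, D}. Prime attributes: {A, B, D}.
B --> C breaks BCNF: {B}⁺ = {B, C, F}, so {B} is not a superkey.
B --> C has non-prime {C} on the right and a non-superkey on the left, so 3NF fails.
{B} is a proper subset of the key {A, B}, and {B}⁺ contains the non-prime attributes {C, F} — a partial dependency, so 2NF is violated.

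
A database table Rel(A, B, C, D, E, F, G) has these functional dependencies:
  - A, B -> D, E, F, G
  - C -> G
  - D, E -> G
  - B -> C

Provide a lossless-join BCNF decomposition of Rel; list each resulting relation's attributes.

Candidate key of the original relation: {A, B}.
In {A, B, C, D, E, F, G}, {C} is not a superkey ({C}⁺ restricted to this set is {C, G}), so split on C -> G into {C, G} and {A, B, C, D, E, F}.
{C, G} is in BCNF.
In {A, B, C, D, E, F}, {B} is not a superkey ({B}⁺ restricted to this set is {B, C}), so split on B -> C into {B, C} and {A, B, D, E, F}.
{B, C} is in BCNF.
{A, B, D, E, F} is in BCNF.

{A, B, D, E, F}; {B, C}; {C, G}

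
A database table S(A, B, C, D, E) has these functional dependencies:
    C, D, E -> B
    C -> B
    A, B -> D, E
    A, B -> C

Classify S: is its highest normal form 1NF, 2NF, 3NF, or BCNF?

3NF

Candidate keys: {A, B}, {A, C}. Prime attributes: {A, B, C}.
For C, D, E -> B we have {C, D, E}⁺ = {B, C, D, E}; {C, D, E} is not a superkey, so BCNF fails.
Since {B} ⊆ prime attributes and every other non-superkey FD also has a prime right side, the schema is in 3NF.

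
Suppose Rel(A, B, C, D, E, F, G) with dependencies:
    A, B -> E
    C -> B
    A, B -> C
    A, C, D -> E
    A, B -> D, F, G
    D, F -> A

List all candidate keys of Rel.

{A, B}, {A, C}, {B, D, F}, {C, D, F}

{A, B} is a candidate key since {A, B}⁺ = {A, B, C, D, E, F, G} covers every attribute.
{A, C} is a candidate key since {A, C}⁺ = {A, B, C, D, E, F, G} covers every attribute.
{B, D, F} is a candidate key since {B, D, F}⁺ = {A, B, C, D, E, F, G} covers every attribute.
{C, D, F} is a candidate key since {C, D, F}⁺ = {A, B, C, D, E, F, G} covers every attribute.
Any other superkey properly contains one of these, so there are no further candidate keys.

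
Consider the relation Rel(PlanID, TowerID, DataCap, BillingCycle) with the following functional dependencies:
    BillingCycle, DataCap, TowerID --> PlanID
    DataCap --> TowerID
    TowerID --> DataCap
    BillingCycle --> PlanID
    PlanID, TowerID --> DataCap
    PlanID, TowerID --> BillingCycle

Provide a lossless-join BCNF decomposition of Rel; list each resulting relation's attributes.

{BillingCycle, DataCap}; {BillingCycle, PlanID}; {DataCap, TowerID}

Candidate keys of the original relation: {BillingCycle, DataCap}, {BillingCycle, TowerID}, {DataCap, PlanID}, {PlanID, TowerID}.
Within {BillingCycle, DataCap, PlanID, TowerID}: {DataCap}⁺ ∩ {BillingCycle, DataCap, PlanID, TowerID} = {DataCap, TowerID}, not the whole set, so DataCap --> TowerID violates BCNF; decompose into {DataCap, TowerID} and {BillingCycle, DataCap, PlanID}.
{DataCap, TowerID} has no BCNF violation.
Within {BillingCycle, DataCap, PlanID}: {BillingCycle}⁺ ∩ {BillingCycle, DataCap, PlanID} = {BillingCycle, PlanID}, not the whole set, so BillingCycle --> PlanID violates BCNF; decompose into {BillingCycle, PlanID} and {BillingCycle, DataCap}.
{BillingCycle, PlanID} has no BCNF violation.
{BillingCycle, DataCap} has no BCNF violation.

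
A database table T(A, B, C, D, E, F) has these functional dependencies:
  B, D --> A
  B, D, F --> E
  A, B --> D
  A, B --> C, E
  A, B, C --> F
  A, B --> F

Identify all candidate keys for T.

No FD produces {B}, so it must be in every candidate key.
{A, B} is a candidate key since {A, B}⁺ = {A, B, C, D, E, F} covers every attribute.
{B, D} is a candidate key since {B, D}⁺ = {A, B, C, D, E, F} covers every attribute.
These are minimal and exhaustive — every other superkey contains one of them.

{A, B}, {B, D}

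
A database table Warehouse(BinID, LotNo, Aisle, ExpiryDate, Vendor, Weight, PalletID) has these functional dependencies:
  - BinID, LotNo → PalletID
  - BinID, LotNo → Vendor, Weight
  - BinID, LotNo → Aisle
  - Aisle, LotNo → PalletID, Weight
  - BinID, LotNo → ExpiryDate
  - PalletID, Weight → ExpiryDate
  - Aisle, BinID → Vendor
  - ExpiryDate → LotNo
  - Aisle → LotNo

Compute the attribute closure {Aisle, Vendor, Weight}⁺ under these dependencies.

Start with {Aisle, Vendor, Weight}.
Aisle → LotNo applies; add {LotNo} → now {Aisle, LotNo, Vendor, Weight}.
Aisle, LotNo → PalletID, Weight applies; add {PalletID} → now {Aisle, LotNo, PalletID, Vendor, Weight}.
PalletID, Weight → ExpiryDate applies; add {ExpiryDate} → now {Aisle, ExpiryDate, LotNo, PalletID, Vendor, Weight}.
No further FD applies.

{Aisle, ExpiryDate, LotNo, PalletID, Vendor, Weight}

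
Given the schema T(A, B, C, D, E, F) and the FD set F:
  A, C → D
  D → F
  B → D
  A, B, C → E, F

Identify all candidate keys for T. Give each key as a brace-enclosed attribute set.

No FD produces {A, B, C}, so they must be in every candidate key.
{A, B, C}⁺ = {A, B, C, D, E, F}, which is every attribute, so {A, B, C} is a candidate key.
Every other attribute set either contains this one or has a smaller closure.

{A, B, C}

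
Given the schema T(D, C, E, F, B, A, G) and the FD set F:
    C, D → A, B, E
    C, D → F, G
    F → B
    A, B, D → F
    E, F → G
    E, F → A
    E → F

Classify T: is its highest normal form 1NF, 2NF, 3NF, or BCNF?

Candidate key: {C, D}. Prime attributes: {C, D}.
F → B: {F}⁺ = {B, F}, which is not all of the attributes, so the left side is not a superkey — BCNF is violated.
Because {B} is non-prime and the left side of F → B is not a superkey, the relation is not in 3NF.
No proper subset of a key has a non-prime attribute in its closure, so there is no partial dependency; 2NF holds.

2NF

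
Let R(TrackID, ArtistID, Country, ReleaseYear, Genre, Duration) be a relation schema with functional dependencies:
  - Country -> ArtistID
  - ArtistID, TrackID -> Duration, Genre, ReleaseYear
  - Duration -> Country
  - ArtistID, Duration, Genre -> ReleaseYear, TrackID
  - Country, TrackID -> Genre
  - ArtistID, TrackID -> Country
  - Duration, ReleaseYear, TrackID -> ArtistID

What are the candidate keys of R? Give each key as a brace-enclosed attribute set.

Closure of {ArtistID, TrackID} is {ArtistID, Country, Duration, Genre, ReleaseYear, TrackID}, the whole schema; {ArtistID, TrackID} is a candidate key.
Closure of {Country, TrackID} is {ArtistID, Country, Duration, Genre, ReleaseYear, TrackID}, the whole schema; {Country, TrackID} is a candidate key.
Closure of {Duration, Genre} is {ArtistID, Country, Duration, Genre, ReleaseYear, TrackID}, the whole schema; {Duration, Genre} is a candidate key.
Closure of {Duration, TrackID} is {ArtistID, Country, Duration, Genre, ReleaseYear, TrackID}, the whole schema; {Duration, TrackID} is a candidate key.
These are minimal and exhaustive — every other superkey contains one of them.

{ArtistID, TrackID}, {Country, TrackID}, {Duration, Genre}, {Duration, TrackID}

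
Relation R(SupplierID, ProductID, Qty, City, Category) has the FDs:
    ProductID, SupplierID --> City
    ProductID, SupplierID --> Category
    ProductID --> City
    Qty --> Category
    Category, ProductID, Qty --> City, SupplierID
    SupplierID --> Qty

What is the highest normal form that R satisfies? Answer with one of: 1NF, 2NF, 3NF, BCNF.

Candidate keys: {ProductID, Qty}, {ProductID, SupplierID}. Prime attributes: {ProductID, Qty, SupplierID}.
For ProductID --> City we have {ProductID}⁺ = {City, ProductID}; {ProductID} is not a superkey, so BCNF fails.
ProductID --> City has non-prime {City} on the right and a non-superkey on the left, so 3NF fails.
{ProductID} is a proper subset of the key {ProductID, Qty}, and {ProductID}⁺ contains the non-prime attribute {City} — a partial dependency, so 2NF is violated.

1NF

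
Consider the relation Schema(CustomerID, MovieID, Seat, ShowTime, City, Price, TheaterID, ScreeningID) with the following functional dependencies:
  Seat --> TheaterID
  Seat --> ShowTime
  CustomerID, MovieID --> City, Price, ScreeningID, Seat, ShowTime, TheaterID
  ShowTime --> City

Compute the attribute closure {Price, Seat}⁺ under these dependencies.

Start with {Price, Seat}.
Seat --> TheaterID applies; add {TheaterID} → now {Price, Seat, TheaterID}.
Seat --> ShowTime applies; add {ShowTime} → now {Price, Seat, ShowTime, TheaterID}.
ShowTime --> City applies; add {City} → now {City, Price, Seat, ShowTime, TheaterID}.
No further FD applies.

{City, Price, Seat, ShowTime, TheaterID}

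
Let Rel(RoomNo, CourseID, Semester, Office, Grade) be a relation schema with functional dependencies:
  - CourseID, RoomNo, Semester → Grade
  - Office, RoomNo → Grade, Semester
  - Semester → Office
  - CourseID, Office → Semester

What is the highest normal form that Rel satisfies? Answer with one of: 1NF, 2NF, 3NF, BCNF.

Candidate keys: {CourseID, Office, RoomNo}, {CourseID, RoomNo, Semester}. Prime attributes: {CourseID, Office, RoomNo, Semester}.
For Office, RoomNo → Grade, Semester we have {Office, RoomNo}⁺ = {Grade, Office, RoomNo, Semester}; {Office, RoomNo} is not a superkey, so BCNF fails.
Office, RoomNo → Grade, Semester has non-prime {Grade} on the right and a non-superkey on the left, so 3NF fails.
The proper key subset {Office, RoomNo} of {CourseID, Office, RoomNo} determines non-prime {Grade}, so the relation is not even in 2NF.

1NF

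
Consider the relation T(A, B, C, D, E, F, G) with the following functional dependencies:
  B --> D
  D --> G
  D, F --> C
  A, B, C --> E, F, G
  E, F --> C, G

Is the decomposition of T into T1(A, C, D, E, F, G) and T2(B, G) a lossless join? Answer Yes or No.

T1 ∩ T2 = {G}; its closure under F is {G}.
T1 ⊄ {G} and T2 ⊄ {G}, so the split is lossy.

No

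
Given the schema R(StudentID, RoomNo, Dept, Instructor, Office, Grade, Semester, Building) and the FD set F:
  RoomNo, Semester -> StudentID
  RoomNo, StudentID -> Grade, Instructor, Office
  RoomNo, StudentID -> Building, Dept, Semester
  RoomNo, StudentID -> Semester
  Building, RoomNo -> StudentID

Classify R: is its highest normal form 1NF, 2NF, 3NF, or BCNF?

BCNF

Candidate keys: {Building, RoomNo}, {RoomNo, Semester}, {RoomNo, StudentID}. Prime attributes: {Building, RoomNo, Semester, StudentID}.
Each dependency's left side is a superkey — BCNF holds.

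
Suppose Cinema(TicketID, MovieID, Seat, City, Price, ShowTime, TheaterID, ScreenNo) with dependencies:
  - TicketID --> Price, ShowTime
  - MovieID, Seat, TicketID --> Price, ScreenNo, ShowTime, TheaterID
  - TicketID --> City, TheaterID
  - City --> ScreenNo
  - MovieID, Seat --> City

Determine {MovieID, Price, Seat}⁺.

Start with {MovieID, Price, Seat}.
MovieID, Seat --> City applies; add {City} → now {City, MovieID, Price, Seat}.
City --> ScreenNo applies; add {ScreenNo} → now {City, MovieID, Price, ScreenNo, Seat}.
No further FD applies.

{City, MovieID, Price, ScreenNo, Seat}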